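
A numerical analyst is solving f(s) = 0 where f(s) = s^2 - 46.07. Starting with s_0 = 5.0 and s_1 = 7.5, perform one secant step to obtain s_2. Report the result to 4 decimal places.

f(5.0) = -21.070000, f(7.5) = 10.180000
s_2 = 7.500000 − 10.180000·(7.500000 − 5.000000) / (10.180000 − (-21.070000)) = 7.500000 − (25.450000)/(31.250000) = 6.685600

6.6856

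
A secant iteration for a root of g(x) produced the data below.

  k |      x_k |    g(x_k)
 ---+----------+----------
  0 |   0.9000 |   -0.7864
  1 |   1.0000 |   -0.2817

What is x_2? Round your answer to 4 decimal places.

1.0558

x_2 = 1.0000 − (-0.2817)·(1.0000 − 0.9000) / (-0.2817 − (-0.7864))
   = 1.0000 − (-0.028170)/(0.504700) = 1.055815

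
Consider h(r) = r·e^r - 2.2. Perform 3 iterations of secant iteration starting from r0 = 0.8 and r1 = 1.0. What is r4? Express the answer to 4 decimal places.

h(0.8) = -0.419567, h(1.0) = 0.518282
r2 = 1.000000 − 0.518282·(1.000000 − 0.800000) / (0.518282 − (-0.419567)) = 1.000000 − (0.103656)/(0.937849) = 0.889474
h(0.889474) = -0.035153
r3 = 0.889474 − (-0.035153)·(0.889474 − 1.000000) / (-0.035153 − 0.518282) = 0.889474 − (0.003885)/(-0.553435) = 0.896495
h(0.896495) = -0.002695
r4 = 0.896495 − (-0.002695)·(0.896495 − 0.889474) / (-0.002695 − (-0.035153)) = 0.896495 − (-0.000019)/(0.032458) = 0.897078

0.8971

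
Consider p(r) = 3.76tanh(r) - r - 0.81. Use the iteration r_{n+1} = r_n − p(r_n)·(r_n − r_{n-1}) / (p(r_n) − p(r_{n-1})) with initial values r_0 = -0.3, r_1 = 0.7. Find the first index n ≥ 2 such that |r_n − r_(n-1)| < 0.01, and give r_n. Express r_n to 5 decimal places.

n = 5, r_n = 0.30603

p(-0.3) = -1.6053354, p(0.7) = 0.7624228
r_2 = 0.7000000 − 0.7624228·(1.0000000)/(2.3677583) = 0.3779980;  |Δ| = 0.3220020
p(0.3779980) = 0.1692402
r_3 = 0.3779980 − 0.1692402·(-0.3220020)/(-0.5931827) = 0.2861281;  |Δ| = 0.0918700
p(0.2861281) = -0.0487154
r_4 = 0.2861281 − (-0.0487154)·(-0.0918700)/(-0.2179555) = 0.3066620;  |Δ| = 0.0205339
p(0.3066620) = 0.0015520
r_5 = 0.3066620 − 0.0015520·(0.0205339)/(0.0502674) = 0.3060280;  |Δ| = 0.0006340
|r_5 − r_4| = 0.0006340 < 0.01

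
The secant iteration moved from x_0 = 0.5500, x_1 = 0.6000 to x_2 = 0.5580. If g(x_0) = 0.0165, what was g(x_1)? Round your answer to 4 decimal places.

The secant line through (0.5500, 0.0165) and (0.6000, g(x_1)) crosses zero at x_2 = 0.5580.
So (0.5500, 0.0165), (0.6000, g(x_1)), (0.5580, 0) are collinear:
g(x_1) = 0.0165 · (0.6000 − 0.5580) / (0.5500 − 0.5580) = 0.0165 · (0.042000)/(-0.008000) = -0.086625

-0.0866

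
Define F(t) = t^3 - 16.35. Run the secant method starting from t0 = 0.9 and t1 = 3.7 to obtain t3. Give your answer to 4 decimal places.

F(0.9) = -15.621000, F(3.7) = 34.303000
t2 = 3.700000 − 34.303000·(3.700000 − 0.900000) / (34.303000 − (-15.621000)) = 3.700000 − (96.048400)/(49.924000) = 1.776108
F(1.776108) = -10.747164
t3 = 1.776108 − (-10.747164)·(1.776108 − 3.700000) / (-10.747164 − 34.303000) = 1.776108 − (20.676387)/(-45.050164) = 2.235071

2.2351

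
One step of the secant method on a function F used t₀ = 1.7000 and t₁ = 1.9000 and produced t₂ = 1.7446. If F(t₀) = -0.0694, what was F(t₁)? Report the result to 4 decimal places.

The secant line through (1.7000, -0.0694) and (1.9000, F(t₁)) crosses zero at t₂ = 1.7446.
So (1.7000, -0.0694), (1.9000, F(t₁)), (1.7446, 0) are collinear:
F(t₁) = -0.0694 · (1.9000 − 1.7446) / (1.7000 − 1.7446) = -0.0694 · (0.155400)/(-0.044600) = 0.241811

0.2418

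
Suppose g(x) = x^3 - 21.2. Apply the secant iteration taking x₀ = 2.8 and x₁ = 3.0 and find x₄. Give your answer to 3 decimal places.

2.768

g(2.8) = 0.75200, g(3.0) = 5.80000
x₂ = 3.00000 − 5.80000·(3.00000 − 2.80000) / (5.80000 − 0.75200) = 3.00000 − (1.16000)/(5.04800) = 2.77021
g(2.77021) = 0.05868
x₃ = 2.77021 − 0.05868·(2.77021 − 3.00000) / (0.05868 − 5.80000) = 2.77021 − (-0.01348)/(-5.74132) = 2.76786
g(2.76786) = 0.00465
x₄ = 2.76786 − 0.00465·(2.76786 − 2.77021) / (0.00465 − 0.05868) = 2.76786 − (-0.00001)/(-0.05402) = 2.76766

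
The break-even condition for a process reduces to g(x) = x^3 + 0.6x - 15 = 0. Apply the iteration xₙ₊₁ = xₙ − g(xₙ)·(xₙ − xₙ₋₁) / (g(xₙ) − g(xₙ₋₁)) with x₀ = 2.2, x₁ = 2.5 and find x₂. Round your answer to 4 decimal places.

g(2.2) = -3.032000, g(2.5) = 2.125000
x₂ = 2.500000 − 2.125000·(2.500000 − 2.200000) / (2.125000 − (-3.032000)) = 2.500000 − (0.637500)/(5.157000) = 2.376382

2.3764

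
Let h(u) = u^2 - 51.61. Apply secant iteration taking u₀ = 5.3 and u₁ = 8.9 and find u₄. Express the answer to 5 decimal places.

h(5.3) = -23.5200000, h(8.9) = 27.6000000
u₂ = 8.9000000 − 27.6000000·(8.9000000 − 5.3000000) / (27.6000000 − (-23.5200000)) = 8.9000000 − (99.3600000)/(51.1200000) = 6.9563380
h(6.9563380) = -3.2193612
u₃ = 6.9563380 − (-3.2193612)·(6.9563380 − 8.9000000) / (-3.2193612 − 27.6000000) = 6.9563380 − (6.2573500)/(-30.8193612) = 7.1593711
h(7.1593711) = -0.3534053
u₄ = 7.1593711 − (-0.3534053)·(7.1593711 − 6.9563380) / (-0.3534053 − (-3.2193612)) = 7.1593711 − (-0.0717530)/(2.8659560) = 7.1844074

7.18441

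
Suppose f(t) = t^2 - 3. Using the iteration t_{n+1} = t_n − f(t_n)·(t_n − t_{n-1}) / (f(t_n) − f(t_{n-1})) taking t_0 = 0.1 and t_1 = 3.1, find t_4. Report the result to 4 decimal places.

1.7956

f(0.1) = -2.990000, f(3.1) = 6.610000
t_2 = 3.100000 − 6.610000·(3.100000 − 0.100000) / (6.610000 − (-2.990000)) = 3.100000 − (19.830000)/(9.600000) = 1.034375
f(1.034375) = -1.930068
t_3 = 1.034375 − (-1.930068)·(1.034375 − 3.100000) / (-1.930068 − 6.610000) = 1.034375 − (3.986797)/(-8.540068) = 1.501209
f(1.501209) = -0.746370
t_4 = 1.501209 − (-0.746370)·(1.501209 − 1.034375) / (-0.746370 − (-1.930068)) = 1.501209 − (-0.348431)/(1.183698) = 1.795568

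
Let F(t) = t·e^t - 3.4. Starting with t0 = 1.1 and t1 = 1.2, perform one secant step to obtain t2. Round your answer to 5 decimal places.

1.11404

F(1.1) = -0.0954174, F(1.2) = 0.5841403
t2 = 1.2000000 − 0.5841403·(1.2000000 − 1.1000000) / (0.5841403 − (-0.0954174)) = 1.2000000 − (0.0584140)/(0.6795577) = 1.1140411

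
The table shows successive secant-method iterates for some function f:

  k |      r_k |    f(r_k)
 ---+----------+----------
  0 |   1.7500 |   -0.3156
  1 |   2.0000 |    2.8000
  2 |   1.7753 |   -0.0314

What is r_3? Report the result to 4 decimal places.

1.7778

r_3 = 1.7753 − (-0.0314)·(1.7753 − 2.0000) / (-0.0314 − 2.8000)
   = 1.7753 − (0.007056)/(-2.831400) = 1.777792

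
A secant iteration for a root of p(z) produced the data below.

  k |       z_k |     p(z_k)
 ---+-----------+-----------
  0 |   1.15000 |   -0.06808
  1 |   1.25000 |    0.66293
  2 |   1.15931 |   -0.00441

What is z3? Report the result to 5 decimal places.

z3 = 1.15931 − (-0.00441)·(1.15931 − 1.25000) / (-0.00441 − 0.66293)
   = 1.15931 − (0.0003999)/(-0.6673400) = 1.1599093

1.15991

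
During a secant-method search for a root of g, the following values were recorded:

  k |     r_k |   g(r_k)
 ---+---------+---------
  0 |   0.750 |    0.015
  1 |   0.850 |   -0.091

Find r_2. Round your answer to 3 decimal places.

r_2 = 0.850 − (-0.091)·(0.850 − 0.750) / (-0.091 − 0.015)
   = 0.850 − (-0.00910)/(-0.10600) = 0.76415

0.764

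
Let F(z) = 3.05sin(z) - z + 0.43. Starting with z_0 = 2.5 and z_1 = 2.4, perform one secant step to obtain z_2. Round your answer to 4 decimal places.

2.4269

F(2.5) = -0.244660, F(2.4) = 0.090163
z_2 = 2.400000 − 0.090163·(2.400000 − 2.500000) / (0.090163 − (-0.244660)) = 2.400000 − (-0.009016)/(0.334823) = 2.426928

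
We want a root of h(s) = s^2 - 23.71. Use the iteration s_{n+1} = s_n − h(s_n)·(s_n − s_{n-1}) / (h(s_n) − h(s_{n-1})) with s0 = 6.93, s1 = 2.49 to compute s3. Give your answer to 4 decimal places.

5.0504

h(6.93) = 24.314900, h(2.49) = -17.509900
s2 = 2.490000 − (-17.509900)·(2.490000 − 6.930000) / (-17.509900 − 24.314900) = 2.490000 − (77.743956)/(-41.824800) = 4.348800
h(4.348800) = -4.797935
s3 = 4.348800 − (-4.797935)·(4.348800 − 2.490000) / (-4.797935 − (-17.509900)) = 4.348800 − (-8.918403)/(12.711965) = 5.050376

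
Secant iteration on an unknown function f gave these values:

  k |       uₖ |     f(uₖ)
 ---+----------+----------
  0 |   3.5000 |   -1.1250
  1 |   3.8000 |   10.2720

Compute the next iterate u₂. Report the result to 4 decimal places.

u₂ = 3.8000 − 10.2720·(3.8000 − 3.5000) / (10.2720 − (-1.1250))
   = 3.8000 − (3.081600)/(11.397000) = 3.529613

3.5296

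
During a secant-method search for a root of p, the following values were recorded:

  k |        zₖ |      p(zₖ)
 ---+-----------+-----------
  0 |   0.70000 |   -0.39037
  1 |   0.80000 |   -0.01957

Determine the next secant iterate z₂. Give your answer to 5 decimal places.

0.80528

z₂ = 0.80000 − (-0.01957)·(0.80000 − 0.70000) / (-0.01957 − (-0.39037))
   = 0.80000 − (-0.0019570)/(0.3708000) = 0.8052778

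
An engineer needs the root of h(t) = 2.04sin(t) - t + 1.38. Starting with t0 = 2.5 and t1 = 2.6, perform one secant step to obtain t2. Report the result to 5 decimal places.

h(2.5) = 0.1008832, h(2.6) = -0.1683772
t2 = 2.6000000 − (-0.1683772)·(2.6000000 − 2.5000000) / (-0.1683772 − 0.1008832) = 2.6000000 − (-0.0168377)/(-0.2692604) = 2.5374668

2.53747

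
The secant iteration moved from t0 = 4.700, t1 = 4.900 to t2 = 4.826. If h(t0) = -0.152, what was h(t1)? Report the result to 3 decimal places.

0.089

The secant line through (4.700, -0.152) and (4.900, h(t1)) crosses zero at t2 = 4.826.
So (4.700, -0.152), (4.900, h(t1)), (4.826, 0) are collinear:
h(t1) = -0.152 · (4.900 − 4.826) / (4.700 − 4.826) = -0.152 · (0.07400)/(-0.12600) = 0.08927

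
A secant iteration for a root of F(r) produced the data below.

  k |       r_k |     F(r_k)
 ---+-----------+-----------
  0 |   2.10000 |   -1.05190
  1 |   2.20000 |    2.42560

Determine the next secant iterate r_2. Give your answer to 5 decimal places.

r_2 = 2.20000 − 2.42560·(2.20000 − 2.10000) / (2.42560 − (-1.05190))
   = 2.20000 − (0.2425600)/(3.4775000) = 2.1302487

2.13025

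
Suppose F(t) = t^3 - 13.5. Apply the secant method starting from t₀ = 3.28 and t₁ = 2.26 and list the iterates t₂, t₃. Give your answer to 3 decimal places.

F(3.28) = 21.78755, F(2.26) = -1.95682
t₂ = 2.26000 − (-1.95682)·(2.26000 − 3.28000) / (-1.95682 − 21.78755) = 2.26000 − (1.99596)/(-23.74438) = 2.34406
F(2.34406) = -0.62028
t₃ = 2.34406 − (-0.62028)·(2.34406 − 2.26000) / (-0.62028 − (-1.95682)) = 2.34406 − (-0.05214)/(1.33654) = 2.38307

2.344, 2.383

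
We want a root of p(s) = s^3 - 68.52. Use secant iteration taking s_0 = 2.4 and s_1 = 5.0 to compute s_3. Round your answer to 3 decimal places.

4.008

p(2.4) = -54.69600, p(5.0) = 56.48000
s_2 = 5.00000 − 56.48000·(5.00000 − 2.40000) / (56.48000 − (-54.69600)) = 5.00000 − (146.84800)/(111.17600) = 3.67914
p(3.67914) = -18.71892
s_3 = 3.67914 − (-18.71892)·(3.67914 − 5.00000) / (-18.71892 − 56.48000) = 3.67914 − (24.72509)/(-75.19892) = 4.00794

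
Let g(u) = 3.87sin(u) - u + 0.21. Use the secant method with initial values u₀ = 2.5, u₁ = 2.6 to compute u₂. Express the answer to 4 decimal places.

g(2.5) = 0.026087, g(2.6) = -0.395010
u₂ = 2.600000 − (-0.395010)·(2.600000 − 2.500000) / (-0.395010 − 0.026087) = 2.600000 − (-0.039501)/(-0.421097) = 2.506195

2.5062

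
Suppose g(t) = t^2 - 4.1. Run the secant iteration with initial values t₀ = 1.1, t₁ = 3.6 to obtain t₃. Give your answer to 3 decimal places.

1.933

g(1.1) = -2.89000, g(3.6) = 8.86000
t₂ = 3.60000 − 8.86000·(3.60000 − 1.10000) / (8.86000 − (-2.89000)) = 3.60000 − (22.15000)/(11.75000) = 1.71489
g(1.71489) = -1.15914
t₃ = 1.71489 − (-1.15914)·(1.71489 − 3.60000) / (-1.15914 − 8.86000) = 1.71489 − (2.18510)/(-10.01914) = 1.93299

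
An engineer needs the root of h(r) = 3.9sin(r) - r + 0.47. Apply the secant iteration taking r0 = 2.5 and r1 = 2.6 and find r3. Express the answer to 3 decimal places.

2.572

h(2.5) = 0.30404, h(2.6) = -0.11954
r2 = 2.60000 − (-0.11954)·(2.60000 − 2.50000) / (-0.11954 − 0.30404) = 2.60000 − (-0.01195)/(-0.42359) = 2.57178
h(2.57178) = 0.00218
r3 = 2.57178 − 0.00218·(2.57178 − 2.60000) / (0.00218 − (-0.11954)) = 2.57178 − (-0.00006)/(0.12172) = 2.57228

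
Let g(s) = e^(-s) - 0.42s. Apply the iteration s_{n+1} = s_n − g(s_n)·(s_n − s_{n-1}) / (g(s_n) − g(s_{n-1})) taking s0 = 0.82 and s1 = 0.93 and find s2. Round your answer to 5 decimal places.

g(0.82) = 0.0960317, g(0.93) = 0.0039537
s2 = 0.9300000 − 0.0039537·(0.9300000 − 0.8200000) / (0.0039537 − 0.0960317) = 0.9300000 − (0.0004349)/(-0.0920779) = 0.9347233

0.93472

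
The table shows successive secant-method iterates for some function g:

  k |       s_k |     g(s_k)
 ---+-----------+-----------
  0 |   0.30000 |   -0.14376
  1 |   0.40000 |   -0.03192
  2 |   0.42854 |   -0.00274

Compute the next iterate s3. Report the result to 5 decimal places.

0.43122

s3 = 0.42854 − (-0.00274)·(0.42854 − 0.40000) / (-0.00274 − (-0.03192))
   = 0.42854 − (-0.0000782)/(0.0291800) = 0.4312199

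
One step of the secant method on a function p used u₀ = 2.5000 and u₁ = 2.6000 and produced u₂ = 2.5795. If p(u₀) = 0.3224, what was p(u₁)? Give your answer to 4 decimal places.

-0.0831

The secant line through (2.5000, 0.3224) and (2.6000, p(u₁)) crosses zero at u₂ = 2.5795.
So (2.5000, 0.3224), (2.6000, p(u₁)), (2.5795, 0) are collinear:
p(u₁) = 0.3224 · (2.6000 − 2.5795) / (2.5000 − 2.5795) = 0.3224 · (0.020500)/(-0.079500) = -0.083135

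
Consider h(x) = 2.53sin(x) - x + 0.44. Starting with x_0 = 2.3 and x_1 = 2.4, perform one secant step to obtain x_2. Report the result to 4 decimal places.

2.3096

h(2.3) = 0.026634, h(2.4) = -0.251078
x_2 = 2.400000 − (-0.251078)·(2.400000 − 2.300000) / (-0.251078 − 0.026634) = 2.400000 − (-0.025108)/(-0.277712) = 2.309591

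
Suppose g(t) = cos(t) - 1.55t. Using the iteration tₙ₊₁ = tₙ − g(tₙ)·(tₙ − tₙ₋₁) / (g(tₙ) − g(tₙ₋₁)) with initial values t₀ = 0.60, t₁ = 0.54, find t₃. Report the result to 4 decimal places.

g(0.60) = -0.104664, g(0.54) = 0.020709
t₂ = 0.540000 − 0.020709·(0.540000 − 0.600000) / (0.020709 − (-0.104664)) = 0.540000 − (-0.001243)/(0.125373) = 0.549911
g(0.549911) = 0.000210
t₃ = 0.549911 − 0.000210·(0.549911 − 0.540000) / (0.000210 − 0.020709) = 0.549911 − (0.000002)/(-0.020499) = 0.550012

0.5500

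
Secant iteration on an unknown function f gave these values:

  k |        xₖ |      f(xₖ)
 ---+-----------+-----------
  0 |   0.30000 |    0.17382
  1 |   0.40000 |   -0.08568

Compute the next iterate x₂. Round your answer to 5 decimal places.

x₂ = 0.40000 − (-0.08568)·(0.40000 − 0.30000) / (-0.08568 − 0.17382)
   = 0.40000 − (-0.0085680)/(-0.2595000) = 0.3669827

0.36698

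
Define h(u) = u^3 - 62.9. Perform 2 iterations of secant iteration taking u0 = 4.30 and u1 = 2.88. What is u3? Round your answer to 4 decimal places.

h(4.30) = 16.607000, h(2.88) = -39.012128
u2 = 2.880000 − (-39.012128)·(2.880000 − 4.300000) / (-39.012128 − 16.607000) = 2.880000 − (55.397222)/(-55.619128) = 3.876010
h(3.876010) = -4.668933
u3 = 3.876010 − (-4.668933)·(3.876010 − 2.880000) / (-4.668933 − (-39.012128)) = 3.876010 − (-4.650305)/(34.343195) = 4.011417

4.0114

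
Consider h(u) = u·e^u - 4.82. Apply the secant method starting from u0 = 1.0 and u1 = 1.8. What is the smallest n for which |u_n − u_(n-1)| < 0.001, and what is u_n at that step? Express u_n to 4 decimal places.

n = 6, u_n = 1.3059

h(1.0) = -2.101718, h(1.8) = 6.069365
u2 = 1.800000 − 6.069365·(0.800000)/(8.171084) = 1.205771;  |Δ| = 0.594229
h(1.205771) = -0.793527
u3 = 1.205771 − (-0.793527)·(-0.594229)/(-6.862893) = 1.274479;  |Δ| = 0.068708
h(1.274479) = -0.261392
u4 = 1.274479 − (-0.261392)·(0.068708)/(0.532135) = 1.308230;  |Δ| = 0.033750
h(1.308230) = 0.019952
u5 = 1.308230 − 0.019952·(0.033750)/(0.281344) = 1.305836;  |Δ| = 0.002393
h(1.305836) = -0.000452
u6 = 1.305836 − (-0.000452)·(-0.002393)/(-0.020404) = 1.305889;  |Δ| = 0.000053
|u6 − u5| = 0.000053 < 0.001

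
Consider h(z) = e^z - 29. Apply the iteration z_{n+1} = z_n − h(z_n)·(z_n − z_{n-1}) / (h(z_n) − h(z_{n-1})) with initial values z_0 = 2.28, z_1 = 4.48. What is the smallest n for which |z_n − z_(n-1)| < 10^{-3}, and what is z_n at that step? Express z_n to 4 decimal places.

n = 7, z_n = 3.3673

h(2.28) = -19.223320, h(4.48) = 59.234673
z_2 = 4.480000 − 59.234673·(2.200000)/(78.457992) = 2.819031;  |Δ| = 1.660969
h(2.819031) = -12.239395
z_3 = 2.819031 − (-12.239395)·(-1.660969)/(-71.474068) = 3.103460;  |Δ| = 0.284428
h(3.103460) = -6.725121
z_4 = 3.103460 − (-6.725121)·(0.284428)/(5.514275) = 3.450344;  |Δ| = 0.346884
h(3.450344) = 2.511225
z_5 = 3.450344 − 2.511225·(0.346884)/(9.236346) = 3.356031;  |Δ| = 0.094313
h(3.356031) = -0.324842
z_6 = 3.356031 − (-0.324842)·(-0.094313)/(-2.836068) = 3.366834;  |Δ| = 0.010803
h(3.366834) = -0.013398
z_7 = 3.366834 − (-0.013398)·(0.010803)/(0.311444) = 3.367298;  |Δ| = 0.000465
|z_7 − z_6| = 0.000465 < 10^{-3}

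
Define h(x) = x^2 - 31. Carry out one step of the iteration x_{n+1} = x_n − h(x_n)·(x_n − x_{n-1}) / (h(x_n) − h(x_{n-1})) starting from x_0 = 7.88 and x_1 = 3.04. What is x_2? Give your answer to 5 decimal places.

5.03253

h(7.88) = 31.0944000, h(3.04) = -21.7584000
x_2 = 3.0400000 − (-21.7584000)·(3.0400000 − 7.8800000) / (-21.7584000 − 31.0944000) = 3.0400000 − (105.3106560)/(-52.8528000) = 5.0325275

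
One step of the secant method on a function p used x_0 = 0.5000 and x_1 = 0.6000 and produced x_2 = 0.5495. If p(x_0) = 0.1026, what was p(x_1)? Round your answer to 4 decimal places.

-0.1047

The secant line through (0.5000, 0.1026) and (0.6000, p(x_1)) crosses zero at x_2 = 0.5495.
So (0.5000, 0.1026), (0.6000, p(x_1)), (0.5495, 0) are collinear:
p(x_1) = 0.1026 · (0.6000 − 0.5495) / (0.5000 − 0.5495) = 0.1026 · (0.050500)/(-0.049500) = -0.104673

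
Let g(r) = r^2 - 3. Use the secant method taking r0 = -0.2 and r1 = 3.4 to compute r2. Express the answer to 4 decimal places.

0.7250

g(-0.2) = -2.960000, g(3.4) = 8.560000
r2 = 3.400000 − 8.560000·(3.400000 − (-0.200000)) / (8.560000 − (-2.960000)) = 3.400000 − (30.816000)/(11.520000) = 0.725000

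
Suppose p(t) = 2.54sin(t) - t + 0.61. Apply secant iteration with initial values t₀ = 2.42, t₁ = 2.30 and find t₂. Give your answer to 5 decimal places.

p(2.42) = -0.1321237, p(2.30) = 0.2040912
t₂ = 2.3000000 − 0.2040912·(2.3000000 − 2.4200000) / (0.2040912 − (-0.1321237)) = 2.3000000 − (-0.0244909)/(0.3362150) = 2.3728431

2.37284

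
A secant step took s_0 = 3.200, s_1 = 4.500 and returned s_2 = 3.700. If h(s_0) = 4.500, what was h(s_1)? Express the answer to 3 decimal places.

-7.200

The secant line through (3.200, 4.500) and (4.500, h(s_1)) crosses zero at s_2 = 3.700.
So (3.200, 4.500), (4.500, h(s_1)), (3.700, 0) are collinear:
h(s_1) = 4.500 · (4.500 − 3.700) / (3.200 − 3.700) = 4.500 · (0.80000)/(-0.50000) = -7.20000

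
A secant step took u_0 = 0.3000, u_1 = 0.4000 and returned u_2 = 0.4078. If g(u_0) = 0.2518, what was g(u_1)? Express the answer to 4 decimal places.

0.0182

The secant line through (0.3000, 0.2518) and (0.4000, g(u_1)) crosses zero at u_2 = 0.4078.
So (0.3000, 0.2518), (0.4000, g(u_1)), (0.4078, 0) are collinear:
g(u_1) = 0.2518 · (0.4000 − 0.4078) / (0.3000 − 0.4078) = 0.2518 · (-0.007800)/(-0.107800) = 0.018219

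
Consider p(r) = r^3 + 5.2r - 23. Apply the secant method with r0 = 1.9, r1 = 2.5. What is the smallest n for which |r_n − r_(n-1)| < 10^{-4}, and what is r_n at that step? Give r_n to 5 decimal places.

p(1.9) = -6.2610000, p(2.5) = 5.6250000
r2 = 2.5000000 − 5.6250000·(0.6000000)/(11.8860000) = 2.2160525;  |Δ| = 0.2839475
p(2.2160525) = -0.5937399
r3 = 2.2160525 − (-0.5937399)·(-0.2839475)/(-6.2187399) = 2.2431626;  |Δ| = 0.0271101
p(2.2431626) = -0.0484563
r4 = 2.2431626 − (-0.0484563)·(0.0271101)/(0.5452836) = 2.2455718;  |Δ| = 0.0024091
p(2.2455718) = 0.0004768
r5 = 2.2455718 − 0.0004768·(0.0024091)/(0.0489331) = 2.2455483;  |Δ| = 0.0000235
|r5 − r4| = 0.0000235 < 10^{-4}

n = 5, r_n = 2.24555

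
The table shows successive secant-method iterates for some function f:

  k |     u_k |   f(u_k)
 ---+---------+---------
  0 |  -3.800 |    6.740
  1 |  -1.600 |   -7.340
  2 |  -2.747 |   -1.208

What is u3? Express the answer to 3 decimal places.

u3 = -2.747 − (-1.208)·(-2.747 − (-1.600)) / (-1.208 − (-7.340))
   = -2.747 − (1.38558)/(6.13200) = -2.97296

-2.973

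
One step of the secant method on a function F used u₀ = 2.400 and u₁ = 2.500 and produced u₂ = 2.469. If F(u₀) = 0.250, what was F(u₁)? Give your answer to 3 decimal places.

The secant line through (2.400, 0.250) and (2.500, F(u₁)) crosses zero at u₂ = 2.469.
So (2.400, 0.250), (2.500, F(u₁)), (2.469, 0) are collinear:
F(u₁) = 0.250 · (2.500 − 2.469) / (2.400 − 2.469) = 0.250 · (0.03100)/(-0.06900) = -0.11232

-0.112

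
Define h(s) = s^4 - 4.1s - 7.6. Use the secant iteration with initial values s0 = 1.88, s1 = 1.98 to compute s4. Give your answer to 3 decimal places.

1.993

h(1.88) = -2.81602, h(1.98) = -0.34846
s2 = 1.98000 − (-0.34846)·(1.98000 − 1.88000) / (-0.34846 − (-2.81602)) = 1.98000 − (-0.03485)/(2.46755) = 1.99412
h(1.99412) = 0.03683
s3 = 1.99412 − 0.03683·(1.99412 − 1.98000) / (0.03683 − (-0.34846)) = 1.99412 − (0.00052)/(0.38529) = 1.99277
h(1.99277) = -0.00041
s4 = 1.99277 − (-0.00041)·(1.99277 − 1.99412) / (-0.00041 − 0.03683) = 1.99277 − (0.00000)/(-0.03724) = 1.99279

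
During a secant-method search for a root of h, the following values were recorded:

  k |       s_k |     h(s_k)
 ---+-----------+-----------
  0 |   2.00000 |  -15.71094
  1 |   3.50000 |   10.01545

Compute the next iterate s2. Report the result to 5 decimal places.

2.91604

s2 = 3.50000 − 10.01545·(3.50000 − 2.00000) / (10.01545 − (-15.71094))
   = 3.50000 − (15.0231750)/(25.7263900) = 2.9160403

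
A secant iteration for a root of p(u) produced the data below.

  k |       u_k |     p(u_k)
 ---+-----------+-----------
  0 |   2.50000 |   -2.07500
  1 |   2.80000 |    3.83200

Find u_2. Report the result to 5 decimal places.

u_2 = 2.80000 − 3.83200·(2.80000 − 2.50000) / (3.83200 − (-2.07500))
   = 2.80000 − (1.1496000)/(5.9070000) = 2.6053834

2.60538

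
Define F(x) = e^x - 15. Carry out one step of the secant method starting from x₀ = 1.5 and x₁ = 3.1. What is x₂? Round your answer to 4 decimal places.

F(1.5) = -10.518311, F(3.1) = 7.197951
x₂ = 3.100000 − 7.197951·(3.100000 − 1.500000) / (7.197951 − (-10.518311)) = 3.100000 − (11.516722)/(17.716262) = 2.449935

2.4499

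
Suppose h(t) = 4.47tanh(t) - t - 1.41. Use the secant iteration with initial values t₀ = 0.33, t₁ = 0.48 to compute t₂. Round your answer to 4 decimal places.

0.4427

h(0.33) = -0.316212, h(0.48) = 0.104709
t₂ = 0.480000 − 0.104709·(0.480000 − 0.330000) / (0.104709 − (-0.316212)) = 0.480000 − (0.015706)/(0.420921) = 0.442686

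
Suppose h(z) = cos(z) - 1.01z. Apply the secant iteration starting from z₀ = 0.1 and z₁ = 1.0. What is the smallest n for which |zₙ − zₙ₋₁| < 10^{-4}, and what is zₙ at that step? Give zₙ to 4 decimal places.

n = 5, zₙ = 0.7347

h(0.1) = 0.894004, h(1.0) = -0.469698
z₂ = 1.000000 − (-0.469698)·(0.900000)/(-1.363702) = 0.690014;  |Δ| = 0.309986
h(0.690014) = 0.074322
z₃ = 0.690014 − 0.074322·(-0.309986)/(0.544020) = 0.732364;  |Δ| = 0.042349
h(0.732364) = 0.003909
z₄ = 0.732364 − 0.003909·(0.042349)/(-0.070414) = 0.734715;  |Δ| = 0.002351
h(0.734715) = -0.000040
z₅ = 0.734715 − (-0.000040)·(0.002351)/(-0.003948) = 0.734691;  |Δ| = 0.000024
|z₅ − z₄| = 0.000024 < 10^{-4}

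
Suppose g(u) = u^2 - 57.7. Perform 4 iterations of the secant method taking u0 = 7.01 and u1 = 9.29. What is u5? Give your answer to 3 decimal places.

7.596

g(7.01) = -8.55990, g(9.29) = 28.60410
u2 = 9.29000 − 28.60410·(9.29000 − 7.01000) / (28.60410 − (-8.55990)) = 9.29000 − (65.21735)/(37.16400) = 7.53515
g(7.53515) = -0.92156
u3 = 7.53515 − (-0.92156)·(7.53515 − 9.29000) / (-0.92156 − 28.60410) = 7.53515 − (1.61720)/(-29.52566) = 7.58992
g(7.58992) = -0.09312
u4 = 7.58992 − (-0.09312)·(7.58992 − 7.53515) / (-0.09312 − (-0.92156)) = 7.58992 − (-0.00510)/(0.82844) = 7.59608
g(7.59608) = 0.00038
u5 = 7.59608 − 0.00038·(7.59608 − 7.58992) / (0.00038 − (-0.09312)) = 7.59608 − (0.00000)/(0.09349) = 7.59605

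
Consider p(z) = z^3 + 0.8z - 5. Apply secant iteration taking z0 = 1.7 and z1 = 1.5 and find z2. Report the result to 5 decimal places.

p(1.7) = 1.2730000, p(1.5) = -0.4250000
z2 = 1.5000000 − (-0.4250000)·(1.5000000 − 1.7000000) / (-0.4250000 − 1.2730000) = 1.5000000 − (0.0850000)/(-1.6980000) = 1.5500589

1.55006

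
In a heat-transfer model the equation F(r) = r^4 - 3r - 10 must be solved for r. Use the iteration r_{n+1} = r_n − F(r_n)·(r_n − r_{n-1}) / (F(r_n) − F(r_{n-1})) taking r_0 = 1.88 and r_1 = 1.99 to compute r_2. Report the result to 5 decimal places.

2.00106

F(1.88) = -3.1480166, F(1.99) = -0.2876080
r_2 = 1.9900000 − (-0.2876080)·(1.9900000 − 1.8800000) / (-0.2876080 − (-3.1480166)) = 1.9900000 − (-0.0316369)/(2.8604087) = 2.0010603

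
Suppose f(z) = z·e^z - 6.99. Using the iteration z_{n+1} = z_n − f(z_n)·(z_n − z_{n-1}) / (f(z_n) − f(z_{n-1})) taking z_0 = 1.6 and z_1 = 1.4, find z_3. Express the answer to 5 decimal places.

1.52408

f(1.6) = 0.9348519, f(1.4) = -1.3127200
z_2 = 1.4000000 − (-1.3127200)·(1.4000000 − 1.6000000) / (-1.3127200 − 0.9348519) = 1.4000000 − (0.2625440)/(-2.2475719) = 1.5168123
f(1.5168123) = -0.0768649
z_3 = 1.5168123 − (-0.0768649)·(1.5168123 − 1.4000000) / (-0.0768649 − (-1.3127200)) = 1.5168123 − (-0.0089788)/(1.2358551) = 1.5240775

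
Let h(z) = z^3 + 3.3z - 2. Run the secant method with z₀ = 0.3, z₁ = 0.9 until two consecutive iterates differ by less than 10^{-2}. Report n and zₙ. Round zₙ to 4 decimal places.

h(0.3) = -0.983000, h(0.9) = 1.699000
z₂ = 0.900000 − 1.699000·(0.600000)/(2.682000) = 0.519911;  |Δ| = 0.380089
h(0.519911) = -0.143760
z₃ = 0.519911 − (-0.143760)·(-0.380089)/(-1.842760) = 0.549563;  |Δ| = 0.029652
h(0.549563) = -0.020465
z₄ = 0.549563 − (-0.020465)·(0.029652)/(0.123295) = 0.554484;  |Δ| = 0.004922
|z₄ − z₃| = 0.004922 < 10^{-2}

n = 4, zₙ = 0.5545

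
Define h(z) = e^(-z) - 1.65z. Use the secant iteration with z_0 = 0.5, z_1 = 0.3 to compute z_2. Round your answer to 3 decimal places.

h(0.5) = -0.21847, h(0.3) = 0.24582
z_2 = 0.30000 − 0.24582·(0.30000 − 0.50000) / (0.24582 − (-0.21847)) = 0.30000 − (-0.04916)/(0.46429) = 0.40589

0.406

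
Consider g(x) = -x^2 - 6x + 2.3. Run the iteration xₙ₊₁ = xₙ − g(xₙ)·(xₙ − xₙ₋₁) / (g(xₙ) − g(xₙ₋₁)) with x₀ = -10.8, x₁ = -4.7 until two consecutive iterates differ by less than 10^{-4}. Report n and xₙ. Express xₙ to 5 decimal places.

g(-10.8) = -49.5400000, g(-4.7) = 8.4100000
x₂ = -4.7000000 − 8.4100000·(6.1000000)/(57.9500000) = -5.5852632;  |Δ| = 0.8852632
g(-5.5852632) = 4.6164144
x₃ = -5.5852632 − 4.6164144·(-0.8852632)/(-3.7935856) = -6.6625399;  |Δ| = 1.0772768
g(-6.6625399) = -2.1141986
x₄ = -6.6625399 − (-2.1141986)·(-1.0772768)/(-6.7306130) = -6.3241492;  |Δ| = 0.3383907
g(-6.3241492) = 0.2500322
x₅ = -6.3241492 − 0.2500322·(0.3383907)/(2.3642308) = -6.3599361;  |Δ| = 0.0357869
g(-6.3599361) = 0.0108293
x₆ = -6.3599361 − 0.0108293·(-0.0357869)/(-0.2392029) = -6.3615563;  |Δ| = 0.0016202
g(-6.3615563) = -0.0000606
x₇ = -6.3615563 − (-0.0000606)·(-0.0016202)/(-0.0108899) = -6.3615473;  |Δ| = 0.0000090
|x₇ − x₆| = 0.0000090 < 10^{-4}

n = 7, xₙ = -6.36155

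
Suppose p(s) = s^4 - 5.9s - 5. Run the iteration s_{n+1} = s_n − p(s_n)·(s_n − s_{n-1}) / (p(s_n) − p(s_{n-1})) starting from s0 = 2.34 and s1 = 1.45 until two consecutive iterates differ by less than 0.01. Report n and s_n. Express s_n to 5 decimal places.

p(2.34) = 11.1761954, p(1.45) = -9.1344938
s2 = 1.4500000 − (-9.1344938)·(-0.8900000)/(-20.3106891) = 1.8502670;  |Δ| = 0.4002670
p(1.8502670) = -4.1963046
s3 = 1.8502670 − (-4.1963046)·(0.4002670)/(4.9381891) = 2.1904003;  |Δ| = 0.3401333
p(2.1904003) = 5.0960367
s4 = 2.1904003 − 5.0960367·(0.3401333)/(9.2923413) = 2.0038670;  |Δ| = 0.1865334
p(2.0038670) = -0.6987131
s5 = 2.0038670 − (-0.6987131)·(-0.1865334)/(-5.7947498) = 2.0263586;  |Δ| = 0.0224916
p(2.0263586) = -0.0952196
s6 = 2.0263586 − (-0.0952196)·(0.0224916)/(0.6034935) = 2.0299073;  |Δ| = 0.0035487
|s6 − s5| = 0.0035487 < 0.01

n = 6, s_n = 2.02991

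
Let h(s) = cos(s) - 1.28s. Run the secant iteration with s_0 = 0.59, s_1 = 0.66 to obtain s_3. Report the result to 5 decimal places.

0.63087

h(0.59) = 0.0757407, h(0.66) = -0.0548078
s_2 = 0.6600000 − (-0.0548078)·(0.6600000 − 0.5900000) / (-0.0548078 − 0.0757407) = 0.6600000 − (-0.0038365)/(-0.1305484) = 0.6306121
h(0.6306121) = 0.0004832
s_3 = 0.6306121 − 0.0004832·(0.6306121 − 0.6600000) / (0.0004832 − (-0.0548078)) = 0.6306121 − (-0.0000142)/(0.0552910) = 0.6308690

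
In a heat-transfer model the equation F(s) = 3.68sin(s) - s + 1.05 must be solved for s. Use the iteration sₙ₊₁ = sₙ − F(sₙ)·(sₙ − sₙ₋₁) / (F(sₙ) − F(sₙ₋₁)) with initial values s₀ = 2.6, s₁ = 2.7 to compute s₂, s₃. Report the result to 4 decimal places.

2.6818, 2.6821

F(2.6) = 0.347045, F(2.7) = -0.077242
s₂ = 2.700000 − (-0.077242)·(2.700000 − 2.600000) / (-0.077242 − 0.347045) = 2.700000 − (-0.007724)/(-0.424287) = 2.681795
F(2.681795) = 0.001267
s₃ = 2.681795 − 0.001267·(2.681795 − 2.700000) / (0.001267 − (-0.077242)) = 2.681795 − (-0.000023)/(0.078509) = 2.682089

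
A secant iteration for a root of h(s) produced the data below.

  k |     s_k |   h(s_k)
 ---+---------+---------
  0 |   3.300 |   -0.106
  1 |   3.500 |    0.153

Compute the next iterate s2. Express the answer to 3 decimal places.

3.382

s2 = 3.500 − 0.153·(3.500 − 3.300) / (0.153 − (-0.106))
   = 3.500 − (0.03060)/(0.25900) = 3.38185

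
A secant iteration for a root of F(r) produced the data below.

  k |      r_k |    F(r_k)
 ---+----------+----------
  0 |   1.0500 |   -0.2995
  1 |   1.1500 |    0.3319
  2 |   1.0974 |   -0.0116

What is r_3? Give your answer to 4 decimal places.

1.0992

r_3 = 1.0974 − (-0.0116)·(1.0974 − 1.1500) / (-0.0116 − 0.3319)
   = 1.0974 − (0.000610)/(-0.343500) = 1.099176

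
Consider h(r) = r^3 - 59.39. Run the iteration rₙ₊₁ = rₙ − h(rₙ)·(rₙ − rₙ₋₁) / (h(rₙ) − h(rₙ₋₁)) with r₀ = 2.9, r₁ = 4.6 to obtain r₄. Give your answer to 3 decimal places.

3.903

h(2.9) = -35.00100, h(4.6) = 37.94600
r₂ = 4.60000 − 37.94600·(4.60000 − 2.90000) / (37.94600 − (-35.00100)) = 4.60000 − (64.50820)/(72.94700) = 3.71568
h(3.71568) = -8.09012
r₃ = 3.71568 − (-8.09012)·(3.71568 − 4.60000) / (-8.09012 − 37.94600) = 3.71568 − (7.15423)/(-46.03612) = 3.87109
h(3.87109) = -1.38047
r₄ = 3.87109 − (-1.38047)·(3.87109 − 3.71568) / (-1.38047 − (-8.09012)) = 3.87109 − (-0.21453)/(6.70965) = 3.90306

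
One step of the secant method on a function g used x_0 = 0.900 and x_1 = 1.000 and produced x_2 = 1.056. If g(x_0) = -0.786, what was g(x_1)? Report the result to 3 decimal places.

The secant line through (0.900, -0.786) and (1.000, g(x_1)) crosses zero at x_2 = 1.056.
So (0.900, -0.786), (1.000, g(x_1)), (1.056, 0) are collinear:
g(x_1) = -0.786 · (1.000 − 1.056) / (0.900 − 1.056) = -0.786 · (-0.05600)/(-0.15600) = -0.28215

-0.282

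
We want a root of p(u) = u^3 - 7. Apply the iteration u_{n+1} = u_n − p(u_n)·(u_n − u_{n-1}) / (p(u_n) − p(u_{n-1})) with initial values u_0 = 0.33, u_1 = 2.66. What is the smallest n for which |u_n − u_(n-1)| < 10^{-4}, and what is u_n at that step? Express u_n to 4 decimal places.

p(0.33) = -6.964063, p(2.66) = 11.821096
u_2 = 2.660000 − 11.821096·(2.330000)/(18.785159) = 1.193781;  |Δ| = 1.466219
p(1.193781) = -5.298726
u_3 = 1.193781 − (-5.298726)·(-1.466219)/(-17.119822) = 1.647588;  |Δ| = 0.453807
p(1.647588) = -2.527546
u_4 = 1.647588 − (-2.527546)·(0.453807)/(2.771180) = 2.061497;  |Δ| = 0.413909
p(2.061497) = 1.760894
u_5 = 2.061497 − 1.760894·(0.413909)/(4.288440) = 1.891540;  |Δ| = 0.169957
p(1.891540) = -0.232210
u_6 = 1.891540 − (-0.232210)·(-0.169957)/(-1.993104) = 1.911342;  |Δ| = 0.019801
p(1.911342) = -0.017436
u_7 = 1.911342 − (-0.017436)·(0.019801)/(0.214774) = 1.912949;  |Δ| = 0.001608
p(1.912949) = 0.000197
u_8 = 1.912949 − 0.000197·(0.001608)/(0.017633) = 1.912931;  |Δ| = 0.000018
|u_8 − u_7| = 0.000018 < 10^{-4}

n = 8, u_n = 1.9129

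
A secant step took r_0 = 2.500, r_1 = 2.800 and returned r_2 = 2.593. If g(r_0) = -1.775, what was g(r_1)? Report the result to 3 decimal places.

The secant line through (2.500, -1.775) and (2.800, g(r_1)) crosses zero at r_2 = 2.593.
So (2.500, -1.775), (2.800, g(r_1)), (2.593, 0) are collinear:
g(r_1) = -1.775 · (2.800 − 2.593) / (2.500 − 2.593) = -1.775 · (0.20700)/(-0.09300) = 3.95081

3.951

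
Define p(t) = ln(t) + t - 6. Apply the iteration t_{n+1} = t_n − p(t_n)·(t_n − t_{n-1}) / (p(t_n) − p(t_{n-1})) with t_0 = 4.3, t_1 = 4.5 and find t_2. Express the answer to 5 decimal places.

p(4.3) = -0.2413850, p(4.5) = 0.0040774
t_2 = 4.5000000 − 0.0040774·(4.5000000 − 4.3000000) / (0.0040774 − (-0.2413850)) = 4.5000000 − (0.0008155)/(0.2454624) = 4.4966778

4.49668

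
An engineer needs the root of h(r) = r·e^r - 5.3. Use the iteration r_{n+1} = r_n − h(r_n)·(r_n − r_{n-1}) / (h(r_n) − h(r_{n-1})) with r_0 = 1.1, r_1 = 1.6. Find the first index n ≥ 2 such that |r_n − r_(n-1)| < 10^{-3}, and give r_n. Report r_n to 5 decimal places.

h(1.1) = -1.9954174, h(1.6) = 2.6248519
r_2 = 1.6000000 − 2.6248519·(0.5000000)/(4.6202693) = 1.3159417;  |Δ| = 0.2840583
h(1.3159417) = -0.3938271
r_3 = 1.3159417 − (-0.3938271)·(-0.2840583)/(-3.0186790) = 1.3530009;  |Δ| = 0.0370592
h(1.3530009) = -0.0652144
r_4 = 1.3530009 − (-0.0652144)·(0.0370592)/(0.3286127) = 1.3603554;  |Δ| = 0.0073545
h(1.3603554) = 0.0020918
r_5 = 1.3603554 − 0.0020918·(0.0073545)/(0.0673062) = 1.3601268;  |Δ| = 0.0002286
|r_5 − r_4| = 0.0002286 < 10^{-3}

n = 5, r_n = 1.36013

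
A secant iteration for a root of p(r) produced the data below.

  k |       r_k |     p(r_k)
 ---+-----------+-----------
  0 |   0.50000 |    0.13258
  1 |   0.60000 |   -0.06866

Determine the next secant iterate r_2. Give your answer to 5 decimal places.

0.56588

r_2 = 0.60000 − (-0.06866)·(0.60000 − 0.50000) / (-0.06866 − 0.13258)
   = 0.60000 − (-0.0068660)/(-0.2012400) = 0.5658815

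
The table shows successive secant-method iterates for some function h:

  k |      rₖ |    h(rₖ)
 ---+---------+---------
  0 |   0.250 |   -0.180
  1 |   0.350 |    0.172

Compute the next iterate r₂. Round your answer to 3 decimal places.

0.301

r₂ = 0.350 − 0.172·(0.350 − 0.250) / (0.172 − (-0.180))
   = 0.350 − (0.01720)/(0.35200) = 0.30114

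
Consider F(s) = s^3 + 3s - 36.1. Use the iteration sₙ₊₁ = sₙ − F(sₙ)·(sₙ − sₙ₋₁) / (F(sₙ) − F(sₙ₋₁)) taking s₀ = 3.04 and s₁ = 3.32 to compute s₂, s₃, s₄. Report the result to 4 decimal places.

F(3.04) = 1.114464, F(3.32) = 10.454368
s₂ = 3.320000 − 10.454368·(3.320000 − 3.040000) / (10.454368 − 1.114464) = 3.320000 − (2.927223)/(9.339904) = 3.006590
F(3.006590) = 0.098079
s₃ = 3.006590 − 0.098079·(3.006590 − 3.320000) / (0.098079 − 10.454368) = 3.006590 − (-0.030739)/(-10.356289) = 3.003621
F(3.003621) = 0.008762
s₄ = 3.003621 − 0.008762·(3.003621 − 3.006590) / (0.008762 − 0.098079) = 3.003621 − (-0.000026)/(-0.089318) = 3.003330

3.0066, 3.0036, 3.0033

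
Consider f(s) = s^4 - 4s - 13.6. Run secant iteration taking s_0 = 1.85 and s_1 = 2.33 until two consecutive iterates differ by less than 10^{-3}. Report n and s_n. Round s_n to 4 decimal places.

f(1.85) = -9.286494, f(2.33) = 6.552955
s_2 = 2.330000 − 6.552955·(0.480000)/(15.839449) = 2.131419;  |Δ| = 0.198581
f(2.131419) = -1.487320
s_3 = 2.131419 − (-1.487320)·(-0.198581)/(-8.040275) = 2.168153;  |Δ| = 0.036734
f(2.168153) = -0.174270
s_4 = 2.168153 − (-0.174270)·(0.036734)/(1.313050) = 2.173028;  |Δ| = 0.004875
f(2.173028) = 0.005666
s_5 = 2.173028 − 0.005666·(0.004875)/(0.179936) = 2.172875;  |Δ| = 0.000154
|s_5 − s_4| = 0.000154 < 10^{-3}

n = 5, s_n = 2.1729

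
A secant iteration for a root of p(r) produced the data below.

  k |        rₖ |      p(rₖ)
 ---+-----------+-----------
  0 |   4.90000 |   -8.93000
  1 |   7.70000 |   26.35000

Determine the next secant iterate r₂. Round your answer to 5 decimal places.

r₂ = 7.70000 − 26.35000·(7.70000 − 4.90000) / (26.35000 − (-8.93000))
   = 7.70000 − (73.7800000)/(35.2800000) = 5.6087302

5.60873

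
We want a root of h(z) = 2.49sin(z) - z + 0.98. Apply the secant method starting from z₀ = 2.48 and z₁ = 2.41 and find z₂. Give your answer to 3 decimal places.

h(2.48) = 0.02979, h(2.41) = 0.23346
z₂ = 2.41000 − 0.23346·(2.41000 − 2.48000) / (0.23346 − 0.02979) = 2.41000 − (-0.01634)/(0.20367) = 2.49024

2.490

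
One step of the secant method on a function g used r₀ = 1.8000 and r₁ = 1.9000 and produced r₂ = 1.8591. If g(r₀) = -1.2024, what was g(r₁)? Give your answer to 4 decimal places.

The secant line through (1.8000, -1.2024) and (1.9000, g(r₁)) crosses zero at r₂ = 1.8591.
So (1.8000, -1.2024), (1.9000, g(r₁)), (1.8591, 0) are collinear:
g(r₁) = -1.2024 · (1.9000 − 1.8591) / (1.8000 − 1.8591) = -1.2024 · (0.040900)/(-0.059100) = 0.832118

0.8321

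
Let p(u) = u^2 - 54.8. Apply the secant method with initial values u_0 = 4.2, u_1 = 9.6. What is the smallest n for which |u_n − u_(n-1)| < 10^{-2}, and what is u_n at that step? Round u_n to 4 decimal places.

p(4.2) = -37.160000, p(9.6) = 37.360000
u_2 = 9.600000 − 37.360000·(5.400000)/(74.520000) = 6.892754;  |Δ| = 2.707246
p(6.892754) = -7.289947
u_3 = 6.892754 − (-7.289947)·(-2.707246)/(-44.649947) = 7.334763;  |Δ| = 0.442009
p(7.334763) = -1.001256
u_4 = 7.334763 − (-1.001256)·(0.442009)/(6.288692) = 7.405137;  |Δ| = 0.070375
p(7.405137) = 0.036059
u_5 = 7.405137 − 0.036059·(0.070375)/(1.037314) = 7.402691;  |Δ| = 0.002446
|u_5 − u_4| = 0.002446 < 10^{-2}

n = 5, u_n = 7.4027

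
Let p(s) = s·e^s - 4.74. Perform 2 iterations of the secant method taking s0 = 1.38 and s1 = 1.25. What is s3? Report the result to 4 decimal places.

p(1.38) = 0.745364, p(1.25) = -0.377071
s2 = 1.250000 − (-0.377071)·(1.250000 − 1.380000) / (-0.377071 − 0.745364) = 1.250000 − (0.049019)/(-1.122436) = 1.293672
p(1.293672) = -0.023075
s3 = 1.293672 − (-0.023075)·(1.293672 − 1.250000) / (-0.023075 − (-0.377071)) = 1.293672 − (-0.001008)/(0.353996) = 1.296519

1.2965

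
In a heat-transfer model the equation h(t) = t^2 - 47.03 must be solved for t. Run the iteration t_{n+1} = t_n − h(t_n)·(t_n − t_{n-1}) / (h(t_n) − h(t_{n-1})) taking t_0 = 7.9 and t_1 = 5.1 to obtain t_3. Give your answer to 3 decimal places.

h(7.9) = 15.38000, h(5.1) = -21.02000
t_2 = 5.10000 − (-21.02000)·(5.10000 − 7.90000) / (-21.02000 − 15.38000) = 5.10000 − (58.85600)/(-36.40000) = 6.71692
h(6.71692) = -1.91294
t_3 = 6.71692 − (-1.91294)·(6.71692 − 5.10000) / (-1.91294 − (-21.02000)) = 6.71692 − (-3.09308)/(19.10706) = 6.87880

6.879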